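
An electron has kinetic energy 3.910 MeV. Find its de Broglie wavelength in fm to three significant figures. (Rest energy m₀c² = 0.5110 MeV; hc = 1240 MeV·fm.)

Total energy E = KE + m₀c² = 3.910 + 0.5110 = 4.4210 MeV.
(pc)² = E² − (m₀c²)² = (4.4210)² − (0.5110)² = 19.28 MeV², so pc = 4.391 MeV.
λ = hc/(pc) = 1240 MeV·fm / 4.391 MeV = 282 fm.

λ = 282 fm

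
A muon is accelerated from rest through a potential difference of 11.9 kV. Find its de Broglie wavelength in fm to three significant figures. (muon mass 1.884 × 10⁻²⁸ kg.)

KE = eV = 1.602 × 10⁻¹⁹ × 1.190 × 10⁴ = 1.906 × 10⁻¹⁵ J.
p = √(2mKE) = √(2 × 1.884 × 10⁻²⁸ × 1.906 × 10⁻¹⁵) = 8.475 × 10⁻²² kg·m/s.
λ = h/p = 6.626 × 10⁻³⁴ / 8.475 × 10⁻²² = 7.82 × 10⁻¹³ m = 782 fm.

λ = 782 fm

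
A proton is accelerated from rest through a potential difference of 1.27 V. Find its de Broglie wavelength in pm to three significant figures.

λ = 25.4 pm

KE = eV = 1.602 × 10⁻¹⁹ × 1.270 = 2.035 × 10⁻¹⁹ J.
p = √(2mKE) = √(2 × 1.673 × 10⁻²⁷ × 2.035 × 10⁻¹⁹) = 2.609 × 10⁻²³ kg·m/s.
λ = h/p = 6.626 × 10⁻³⁴ / 2.609 × 10⁻²³ = 2.54 × 10⁻¹¹ m = 25.4 pm.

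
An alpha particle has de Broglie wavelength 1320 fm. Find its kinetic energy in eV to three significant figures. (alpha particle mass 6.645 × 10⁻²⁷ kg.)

KE = 118 eV

p = h/λ = 6.626 × 10⁻³⁴ / 1.320 × 10⁻¹² = 5.020 × 10⁻²² kg·m/s.
KE = p²/(2m) = (5.020 × 10⁻²²)² / (2 × 6.645 × 10⁻²⁷) = 1.896 × 10⁻¹⁷ J = 118 eV.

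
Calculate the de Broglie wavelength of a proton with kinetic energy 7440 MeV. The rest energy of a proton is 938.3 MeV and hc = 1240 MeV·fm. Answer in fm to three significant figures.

Total energy E = KE + m₀c² = 7440 + 938.3 = 8378.3 MeV.
(pc)² = E² − (m₀c²)² = (8378.3)² − (938.3)² = 6.932 × 10⁷ MeV², so pc = 8326 MeV.
λ = hc/(pc) = 1240 MeV·fm / 8326 MeV = 0.149 fm.

λ = 0.149 fm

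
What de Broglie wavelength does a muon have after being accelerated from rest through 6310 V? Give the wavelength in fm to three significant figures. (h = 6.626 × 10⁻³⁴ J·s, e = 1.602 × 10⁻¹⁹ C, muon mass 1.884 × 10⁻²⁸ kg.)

λ = 1070 fm

KE = eV = 1.602 × 10⁻¹⁹ × 6310 = 1.011 × 10⁻¹⁵ J.
p = √(2mKE) = √(2 × 1.884 × 10⁻²⁸ × 1.011 × 10⁻¹⁵) = 6.172 × 10⁻²² kg·m/s.
λ = h/p = 6.626 × 10⁻³⁴ / 6.172 × 10⁻²² = 1.07 × 10⁻¹² m = 1070 fm.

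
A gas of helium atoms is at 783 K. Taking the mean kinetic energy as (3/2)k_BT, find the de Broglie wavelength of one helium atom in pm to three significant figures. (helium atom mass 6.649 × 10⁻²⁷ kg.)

KE = (3/2)k_BT = 1.5 × 1.381 × 10⁻²³ × 783 = 1.622 × 10⁻²⁰ J.
p = √(2mKE) = √(2 × 6.649 × 10⁻²⁷ × 1.622 × 10⁻²⁰) = 1.469 × 10⁻²³ kg·m/s.
λ = h/p = 4.51 × 10⁻¹¹ m = 45.1 pm.

λ = 45.1 pm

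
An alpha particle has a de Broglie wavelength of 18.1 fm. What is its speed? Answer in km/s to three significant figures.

v = 5510 km/s

p = h/λ = 6.626 × 10⁻³⁴ / 1.810 × 10⁻¹⁴ = 3.661 × 10⁻²⁰ kg·m/s.
v = p/m = 3.661 × 10⁻²⁰ / 6.645 × 10⁻²⁷ = 5.51 × 10⁶ m/s = 5510 km/s.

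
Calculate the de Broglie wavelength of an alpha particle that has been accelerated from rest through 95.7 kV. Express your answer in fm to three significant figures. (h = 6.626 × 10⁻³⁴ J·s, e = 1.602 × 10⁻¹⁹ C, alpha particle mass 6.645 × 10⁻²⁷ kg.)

λ = 32.8 fm

KE = 2eV = 2 × 1.602 × 10⁻¹⁹ × 9.570 × 10⁴ = 3.066 × 10⁻¹⁴ J.
p = √(2mKE) = √(2 × 6.645 × 10⁻²⁷ × 3.066 × 10⁻¹⁴) = 2.019 × 10⁻²⁰ kg·m/s.
λ = h/p = 6.626 × 10⁻³⁴ / 2.019 × 10⁻²⁰ = 3.28 × 10⁻¹⁴ m = 32.8 fm.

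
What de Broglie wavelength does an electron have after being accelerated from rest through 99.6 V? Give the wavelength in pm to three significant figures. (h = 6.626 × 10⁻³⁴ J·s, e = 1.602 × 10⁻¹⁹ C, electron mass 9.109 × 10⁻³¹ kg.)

λ = 123 pm

KE = eV = 1.602 × 10⁻¹⁹ × 99.60 = 1.596 × 10⁻¹⁷ J.
p = √(2mKE) = √(2 × 9.109 × 10⁻³¹ × 1.596 × 10⁻¹⁷) = 5.392 × 10⁻²⁴ kg·m/s.
λ = h/p = 6.626 × 10⁻³⁴ / 5.392 × 10⁻²⁴ = 1.23 × 10⁻¹⁰ m = 123 pm.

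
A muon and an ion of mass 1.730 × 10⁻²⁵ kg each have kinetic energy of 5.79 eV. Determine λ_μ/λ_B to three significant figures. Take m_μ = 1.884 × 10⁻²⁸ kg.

λ_μ/λ_B = 30.3

At fixed KE, p = √(2mKE) so λ = h/p ∝ 1/√m.
λ_μ/λ_B = √(m_B/m_μ) = √(1.730 × 10⁻²⁵/1.884 × 10⁻²⁸) = √(918.3) = 30.3.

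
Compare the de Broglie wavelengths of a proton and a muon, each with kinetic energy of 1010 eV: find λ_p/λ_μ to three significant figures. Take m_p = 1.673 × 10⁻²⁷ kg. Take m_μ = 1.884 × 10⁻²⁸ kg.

λ_p/λ_μ = 0.336

At fixed KE, p = √(2mKE) so λ = h/p ∝ 1/√m.
λ_p/λ_μ = √(m_μ/m_p) = √(1.884 × 10⁻²⁸/1.673 × 10⁻²⁷) = √(0.1126) = 0.336.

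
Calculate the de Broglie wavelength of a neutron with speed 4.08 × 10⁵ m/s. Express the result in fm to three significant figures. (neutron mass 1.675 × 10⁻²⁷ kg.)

λ = 970 fm

p = mv = 1.675 × 10⁻²⁷ × 4.08 × 10⁵ = 6.834 × 10⁻²² kg·m/s.
λ = h/p = 6.626 × 10⁻³⁴ / 6.834 × 10⁻²² = 9.70 × 10⁻¹³ m = 970 fm.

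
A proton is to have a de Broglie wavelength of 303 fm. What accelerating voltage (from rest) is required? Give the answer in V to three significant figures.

V = 8920 V

p = h/λ = 6.626 × 10⁻³⁴ / 3.030 × 10⁻¹³ = 2.187 × 10⁻²¹ kg·m/s.
KE = p²/(2m) = 1.429 × 10⁻¹⁵ J.
V = KE/e = 1.429 × 10⁻¹⁵ / (1.602 × 10⁻¹⁹) = 8920 V.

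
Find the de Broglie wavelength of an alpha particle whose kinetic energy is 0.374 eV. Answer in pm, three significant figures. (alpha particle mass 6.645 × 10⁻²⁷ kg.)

λ = 23.5 pm

KE = 0.374 eV = 5.991 × 10⁻²⁰ J.
p = √(2mKE) = √(2 × 6.645 × 10⁻²⁷ × 5.991 × 10⁻²⁰) = 2.822 × 10⁻²³ kg·m/s.
λ = h/p = 6.626 × 10⁻³⁴ / 2.822 × 10⁻²³ = 2.35 × 10⁻¹¹ m = 23.5 pm.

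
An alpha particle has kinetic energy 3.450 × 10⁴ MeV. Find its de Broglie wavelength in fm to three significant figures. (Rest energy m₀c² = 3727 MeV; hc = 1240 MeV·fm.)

Total energy E = KE + m₀c² = 3.450 × 10⁴ + 3727 = 38227 MeV.
(pc)² = E² − (m₀c²)² = (38227)² − (3727)² = 1.447 × 10⁹ MeV², so pc = 3.804 × 10⁴ MeV.
λ = hc/(pc) = 1240 MeV·fm / 3.804 × 10⁴ MeV = 0.0326 fm.

λ = 0.0326 fm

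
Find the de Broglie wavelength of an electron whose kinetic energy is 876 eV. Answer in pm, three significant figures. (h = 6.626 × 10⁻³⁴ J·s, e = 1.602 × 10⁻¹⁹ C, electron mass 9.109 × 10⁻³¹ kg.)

KE = 876 eV = 1.403 × 10⁻¹⁶ J.
p = √(2mKE) = √(2 × 9.109 × 10⁻³¹ × 1.403 × 10⁻¹⁶) = 1.599 × 10⁻²³ kg·m/s.
λ = h/p = 6.626 × 10⁻³⁴ / 1.599 × 10⁻²³ = 4.14 × 10⁻¹¹ m = 41.4 pm.

λ = 41.4 pm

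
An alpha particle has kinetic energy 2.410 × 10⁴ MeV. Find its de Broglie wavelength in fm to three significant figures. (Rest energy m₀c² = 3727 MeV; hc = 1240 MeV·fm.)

Total energy E = KE + m₀c² = 2.410 × 10⁴ + 3727 = 27827 MeV.
(pc)² = E² − (m₀c²)² = (27827)² − (3727)² = 7.605 × 10⁸ MeV², so pc = 2.758 × 10⁴ MeV.
λ = hc/(pc) = 1240 MeV·fm / 2.758 × 10⁴ MeV = 0.0450 fm.

λ = 0.0450 fm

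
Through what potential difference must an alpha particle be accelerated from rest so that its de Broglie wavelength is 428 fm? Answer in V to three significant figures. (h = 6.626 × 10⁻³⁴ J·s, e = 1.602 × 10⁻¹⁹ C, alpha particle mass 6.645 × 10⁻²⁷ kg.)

V = 563 V

p = h/λ = 6.626 × 10⁻³⁴ / 4.280 × 10⁻¹³ = 1.548 × 10⁻²¹ kg·m/s.
KE = p²/(2m) = 1.803 × 10⁻¹⁶ J.
V = KE/2e = 1.803 × 10⁻¹⁶ / (2 × 1.602 × 10⁻¹⁹) = 563 V.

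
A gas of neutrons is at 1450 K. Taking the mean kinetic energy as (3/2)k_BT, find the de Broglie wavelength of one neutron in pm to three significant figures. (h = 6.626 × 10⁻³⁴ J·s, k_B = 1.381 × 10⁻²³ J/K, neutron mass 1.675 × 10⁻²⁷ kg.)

KE = (3/2)k_BT = 1.5 × 1.381 × 10⁻²³ × 1450 = 3.004 × 10⁻²⁰ J.
p = √(2mKE) = √(2 × 1.675 × 10⁻²⁷ × 3.004 × 10⁻²⁰) = 1.003 × 10⁻²³ kg·m/s.
λ = h/p = 6.61 × 10⁻¹¹ m = 66.1 pm.

λ = 66.1 pm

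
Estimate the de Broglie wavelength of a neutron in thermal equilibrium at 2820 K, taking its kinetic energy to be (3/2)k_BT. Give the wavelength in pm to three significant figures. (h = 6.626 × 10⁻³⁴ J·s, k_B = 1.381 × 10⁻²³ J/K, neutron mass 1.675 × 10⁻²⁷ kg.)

KE = (3/2)k_BT = 1.5 × 1.381 × 10⁻²³ × 2820 = 5.842 × 10⁻²⁰ J.
p = √(2mKE) = √(2 × 1.675 × 10⁻²⁷ × 5.842 × 10⁻²⁰) = 1.399 × 10⁻²³ kg·m/s.
λ = h/p = 4.74 × 10⁻¹¹ m = 47.4 pm.

λ = 47.4 pm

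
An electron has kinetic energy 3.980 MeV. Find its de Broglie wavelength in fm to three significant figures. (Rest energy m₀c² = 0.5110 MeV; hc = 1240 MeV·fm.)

Total energy E = KE + m₀c² = 3.980 + 0.5110 = 4.4910 MeV.
(pc)² = E² − (m₀c²)² = (4.4910)² − (0.5110)² = 19.91 MeV², so pc = 4.462 MeV.
λ = hc/(pc) = 1240 MeV·fm / 4.462 MeV = 278 fm.

λ = 278 fm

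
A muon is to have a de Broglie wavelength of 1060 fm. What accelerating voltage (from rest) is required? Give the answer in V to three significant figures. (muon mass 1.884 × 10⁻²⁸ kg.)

p = h/λ = 6.626 × 10⁻³⁴ / 1.060 × 10⁻¹² = 6.251 × 10⁻²² kg·m/s.
KE = p²/(2m) = 1.037 × 10⁻¹⁵ J.
V = KE/e = 1.037 × 10⁻¹⁵ / (1.602 × 10⁻¹⁹) = 6470 V.

V = 6470 V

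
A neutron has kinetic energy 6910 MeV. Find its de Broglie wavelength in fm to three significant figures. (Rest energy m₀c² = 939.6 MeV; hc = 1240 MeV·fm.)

Total energy E = KE + m₀c² = 6910 + 939.6 = 7849.6 MeV.
(pc)² = E² − (m₀c²)² = (7849.6)² − (939.6)² = 6.073 × 10⁷ MeV², so pc = 7793 MeV.
λ = hc/(pc) = 1240 MeV·fm / 7793 MeV = 0.159 fm.

λ = 0.159 fm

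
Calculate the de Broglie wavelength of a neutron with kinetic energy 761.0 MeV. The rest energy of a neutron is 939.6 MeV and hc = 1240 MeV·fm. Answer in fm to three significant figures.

λ = 0.875 fm

Total energy E = KE + m₀c² = 761.0 + 939.6 = 1700.6 MeV.
(pc)² = E² − (m₀c²)² = (1700.6)² − (939.6)² = 2.009 × 10⁶ MeV², so pc = 1417 MeV.
λ = hc/(pc) = 1240 MeV·fm / 1417 MeV = 0.875 fm.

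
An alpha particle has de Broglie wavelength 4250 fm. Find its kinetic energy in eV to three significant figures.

KE = 11.4 eV

p = h/λ = 6.626 × 10⁻³⁴ / 4.250 × 10⁻¹² = 1.559 × 10⁻²² kg·m/s.
KE = p²/(2m) = (1.559 × 10⁻²²)² / (2 × 6.645 × 10⁻²⁷) = 1.829 × 10⁻¹⁸ J = 11.4 eV.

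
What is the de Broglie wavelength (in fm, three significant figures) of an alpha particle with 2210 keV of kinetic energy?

λ = 9.66 fm

KE = 2210 keV = 3.540 × 10⁻¹³ J.
p = √(2mKE) = √(2 × 6.645 × 10⁻²⁷ × 3.540 × 10⁻¹³) = 6.859 × 10⁻²⁰ kg·m/s.
λ = h/p = 6.626 × 10⁻³⁴ / 6.859 × 10⁻²⁰ = 9.66 × 10⁻¹⁵ m = 9.66 fm.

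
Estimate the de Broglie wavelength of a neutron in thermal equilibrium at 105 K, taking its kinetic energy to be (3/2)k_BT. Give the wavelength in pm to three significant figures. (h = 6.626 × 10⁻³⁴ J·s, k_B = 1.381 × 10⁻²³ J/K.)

KE = (3/2)k_BT = 1.5 × 1.381 × 10⁻²³ × 105 = 2.175 × 10⁻²¹ J.
p = √(2mKE) = √(2 × 1.675 × 10⁻²⁷ × 2.175 × 10⁻²¹) = 2.699 × 10⁻²⁴ kg·m/s.
λ = h/p = 2.45 × 10⁻¹⁰ m = 245 pm.

λ = 245 pm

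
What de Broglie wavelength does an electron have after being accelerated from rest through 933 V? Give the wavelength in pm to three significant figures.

KE = eV = 1.602 × 10⁻¹⁹ × 933.0 = 1.495 × 10⁻¹⁶ J.
p = √(2mKE) = √(2 × 9.109 × 10⁻³¹ × 1.495 × 10⁻¹⁶) = 1.650 × 10⁻²³ kg·m/s.
λ = h/p = 6.626 × 10⁻³⁴ / 1.650 × 10⁻²³ = 4.02 × 10⁻¹¹ m = 40.2 pm.

λ = 40.2 pm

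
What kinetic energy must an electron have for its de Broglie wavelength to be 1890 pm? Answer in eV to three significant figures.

p = h/λ = 6.626 × 10⁻³⁴ / 1.890 × 10⁻⁹ = 3.506 × 10⁻²⁵ kg·m/s.
KE = p²/(2m) = (3.506 × 10⁻²⁵)² / (2 × 9.109 × 10⁻³¹) = 6.747 × 10⁻²⁰ J = 0.421 eV.

KE = 0.421 eV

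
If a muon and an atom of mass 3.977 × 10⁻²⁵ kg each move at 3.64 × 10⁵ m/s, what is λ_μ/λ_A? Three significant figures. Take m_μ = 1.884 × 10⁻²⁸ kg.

λ_μ/λ_A = 2110

At fixed v, p = mv so λ = h/(mv) ∝ 1/m.
λ_μ/λ_A = m_A/m_μ = 3.977 × 10⁻²⁵/1.884 × 10⁻²⁸ = 2110.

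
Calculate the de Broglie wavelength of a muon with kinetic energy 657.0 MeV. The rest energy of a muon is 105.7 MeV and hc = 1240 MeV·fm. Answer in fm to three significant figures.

λ = 1.64 fm

Total energy E = KE + m₀c² = 657.0 + 105.7 = 762.7 MeV.
(pc)² = E² − (m₀c²)² = (762.7)² − (105.7)² = 5.705 × 10⁵ MeV², so pc = 755.3 MeV.
λ = hc/(pc) = 1240 MeV·fm / 755.3 MeV = 1.64 fm.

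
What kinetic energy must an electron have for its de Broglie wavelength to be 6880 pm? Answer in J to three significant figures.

p = h/λ = 6.626 × 10⁻³⁴ / 6.880 × 10⁻⁹ = 9.631 × 10⁻²⁶ kg·m/s.
KE = p²/(2m) = (9.631 × 10⁻²⁶)² / (2 × 9.109 × 10⁻³¹) = 5.091 × 10⁻²¹ J = 5.09 × 10⁻²¹ J.

KE = 5.09 × 10⁻²¹ J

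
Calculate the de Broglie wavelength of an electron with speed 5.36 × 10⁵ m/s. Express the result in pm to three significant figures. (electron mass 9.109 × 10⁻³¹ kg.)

p = mv = 9.109 × 10⁻³¹ × 5.36 × 10⁵ = 4.882 × 10⁻²⁵ kg·m/s.
λ = h/p = 6.626 × 10⁻³⁴ / 4.882 × 10⁻²⁵ = 1.36 × 10⁻⁹ m = 1360 pm.

λ = 1360 pm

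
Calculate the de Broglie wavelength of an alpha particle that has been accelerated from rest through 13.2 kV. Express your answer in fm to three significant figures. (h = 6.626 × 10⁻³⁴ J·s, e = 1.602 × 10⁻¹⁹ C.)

λ = 88.4 fm

KE = 2eV = 2 × 1.602 × 10⁻¹⁹ × 1.320 × 10⁴ = 4.229 × 10⁻¹⁵ J.
p = √(2mKE) = √(2 × 6.645 × 10⁻²⁷ × 4.229 × 10⁻¹⁵) = 7.497 × 10⁻²¹ kg·m/s.
λ = h/p = 6.626 × 10⁻³⁴ / 7.497 × 10⁻²¹ = 8.84 × 10⁻¹⁴ m = 88.4 fm.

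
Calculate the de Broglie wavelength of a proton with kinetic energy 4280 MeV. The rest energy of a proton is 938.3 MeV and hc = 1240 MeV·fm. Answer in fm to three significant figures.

Total energy E = KE + m₀c² = 4280 + 938.3 = 5218.3 MeV.
(pc)² = E² − (m₀c²)² = (5218.3)² − (938.3)² = 2.635 × 10⁷ MeV², so pc = 5133 MeV.
λ = hc/(pc) = 1240 MeV·fm / 5133 MeV = 0.242 fm.

λ = 0.242 fm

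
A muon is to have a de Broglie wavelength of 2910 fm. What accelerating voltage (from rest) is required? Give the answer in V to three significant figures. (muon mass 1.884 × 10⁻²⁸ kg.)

V = 859 V

p = h/λ = 6.626 × 10⁻³⁴ / 2.910 × 10⁻¹² = 2.277 × 10⁻²² kg·m/s.
KE = p²/(2m) = 1.376 × 10⁻¹⁶ J.
V = KE/e = 1.376 × 10⁻¹⁶ / (1.602 × 10⁻¹⁹) = 859 V.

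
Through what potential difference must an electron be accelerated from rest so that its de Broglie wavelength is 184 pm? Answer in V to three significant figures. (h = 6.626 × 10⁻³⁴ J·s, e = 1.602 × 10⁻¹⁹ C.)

V = 44.4 V

p = h/λ = 6.626 × 10⁻³⁴ / 1.840 × 10⁻¹⁰ = 3.601 × 10⁻²⁴ kg·m/s.
KE = p²/(2m) = 7.118 × 10⁻¹⁸ J.
V = KE/e = 7.118 × 10⁻¹⁸ / (1.602 × 10⁻¹⁹) = 44.4 V.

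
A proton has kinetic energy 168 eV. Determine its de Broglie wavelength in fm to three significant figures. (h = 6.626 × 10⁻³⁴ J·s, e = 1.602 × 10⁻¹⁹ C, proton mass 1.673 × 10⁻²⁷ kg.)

λ = 2210 fm

KE = 168 eV = 2.691 × 10⁻¹⁷ J.
p = √(2mKE) = √(2 × 1.673 × 10⁻²⁷ × 2.691 × 10⁻¹⁷) = 3.001 × 10⁻²² kg·m/s.
λ = h/p = 6.626 × 10⁻³⁴ / 3.001 × 10⁻²² = 2.21 × 10⁻¹² m = 2210 fm.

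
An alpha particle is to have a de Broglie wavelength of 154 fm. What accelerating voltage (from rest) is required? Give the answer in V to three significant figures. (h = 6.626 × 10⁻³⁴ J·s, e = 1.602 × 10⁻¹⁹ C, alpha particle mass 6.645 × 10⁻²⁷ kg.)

p = h/λ = 6.626 × 10⁻³⁴ / 1.540 × 10⁻¹³ = 4.303 × 10⁻²¹ kg·m/s.
KE = p²/(2m) = 1.393 × 10⁻¹⁵ J.
V = KE/2e = 1.393 × 10⁻¹⁵ / (2 × 1.602 × 10⁻¹⁹) = 4350 V.

V = 4350 V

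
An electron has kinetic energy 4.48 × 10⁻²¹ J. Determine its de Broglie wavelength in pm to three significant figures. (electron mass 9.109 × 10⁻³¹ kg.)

p = √(2mKE) = √(2 × 9.109 × 10⁻³¹ × 4.480 × 10⁻²¹) = 9.034 × 10⁻²⁶ kg·m/s.
λ = h/p = 6.626 × 10⁻³⁴ / 9.034 × 10⁻²⁶ = 7.33 × 10⁻⁹ m = 7330 pm.

λ = 7330 pm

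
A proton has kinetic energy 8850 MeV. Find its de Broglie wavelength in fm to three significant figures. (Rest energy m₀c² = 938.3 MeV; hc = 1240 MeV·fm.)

λ = 0.127 fm

Total energy E = KE + m₀c² = 8850 + 938.3 = 9788.3 MeV.
(pc)² = E² − (m₀c²)² = (9788.3)² − (938.3)² = 9.493 × 10⁷ MeV², so pc = 9743 MeV.
λ = hc/(pc) = 1240 MeV·fm / 9743 MeV = 0.127 fm.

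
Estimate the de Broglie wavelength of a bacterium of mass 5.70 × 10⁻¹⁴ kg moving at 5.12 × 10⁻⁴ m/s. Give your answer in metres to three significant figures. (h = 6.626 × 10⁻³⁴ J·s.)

p = mv = 5.70 × 10⁻¹⁴ × 5.12 × 10⁻⁴ = 2.918 × 10⁻¹⁷ kg·m/s.
λ = h/p = 6.626 × 10⁻³⁴ / 2.918 × 10⁻¹⁷ = 2.27 × 10⁻¹⁷ m.

λ = 2.27 × 10⁻¹⁷ m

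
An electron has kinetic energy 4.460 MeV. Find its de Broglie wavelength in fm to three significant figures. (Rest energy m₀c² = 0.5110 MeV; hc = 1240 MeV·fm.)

λ = 251 fm

Total energy E = KE + m₀c² = 4.460 + 0.5110 = 4.9710 MeV.
(pc)² = E² − (m₀c²)² = (4.9710)² − (0.5110)² = 24.45 MeV², so pc = 4.945 MeV.
λ = hc/(pc) = 1240 MeV·fm / 4.945 MeV = 251 fm.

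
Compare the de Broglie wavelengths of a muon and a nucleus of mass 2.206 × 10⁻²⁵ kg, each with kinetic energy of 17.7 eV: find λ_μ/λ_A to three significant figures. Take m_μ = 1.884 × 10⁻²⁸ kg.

At fixed KE, p = √(2mKE) so λ = h/p ∝ 1/√m.
λ_μ/λ_A = √(m_A/m_μ) = √(2.206 × 10⁻²⁵/1.884 × 10⁻²⁸) = √(1171) = 34.2.

λ_μ/λ_A = 34.2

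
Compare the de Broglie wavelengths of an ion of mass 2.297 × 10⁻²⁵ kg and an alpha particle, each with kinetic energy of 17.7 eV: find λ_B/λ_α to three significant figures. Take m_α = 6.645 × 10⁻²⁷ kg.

λ_B/λ_α = 0.170

At fixed KE, p = √(2mKE) so λ = h/p ∝ 1/√m.
λ_B/λ_α = √(m_α/m_B) = √(6.645 × 10⁻²⁷/2.297 × 10⁻²⁵) = √(0.02893) = 0.170.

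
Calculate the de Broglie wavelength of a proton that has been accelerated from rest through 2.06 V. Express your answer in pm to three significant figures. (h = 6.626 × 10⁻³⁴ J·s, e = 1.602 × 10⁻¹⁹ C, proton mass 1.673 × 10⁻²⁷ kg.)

KE = eV = 1.602 × 10⁻¹⁹ × 2.060 = 3.300 × 10⁻¹⁹ J.
p = √(2mKE) = √(2 × 1.673 × 10⁻²⁷ × 3.300 × 10⁻¹⁹) = 3.323 × 10⁻²³ kg·m/s.
λ = h/p = 6.626 × 10⁻³⁴ / 3.323 × 10⁻²³ = 1.99 × 10⁻¹¹ m = 19.9 pm.

λ = 19.9 pm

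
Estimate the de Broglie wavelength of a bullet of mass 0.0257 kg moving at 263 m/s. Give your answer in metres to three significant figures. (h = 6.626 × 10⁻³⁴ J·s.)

p = mv = 0.0257 × 263 = 6.759 kg·m/s.
λ = h/p = 6.626 × 10⁻³⁴ / 6.759 = 9.80 × 10⁻³⁵ m.

λ = 9.80 × 10⁻³⁵ m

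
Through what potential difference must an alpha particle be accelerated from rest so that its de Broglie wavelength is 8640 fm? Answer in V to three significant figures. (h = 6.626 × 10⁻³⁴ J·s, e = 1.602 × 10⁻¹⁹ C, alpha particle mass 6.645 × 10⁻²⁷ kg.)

V = 1.38 V

p = h/λ = 6.626 × 10⁻³⁴ / 8.640 × 10⁻¹² = 7.669 × 10⁻²³ kg·m/s.
KE = p²/(2m) = 4.425 × 10⁻¹⁹ J.
V = KE/2e = 4.425 × 10⁻¹⁹ / (2 × 1.602 × 10⁻¹⁹) = 1.38 V.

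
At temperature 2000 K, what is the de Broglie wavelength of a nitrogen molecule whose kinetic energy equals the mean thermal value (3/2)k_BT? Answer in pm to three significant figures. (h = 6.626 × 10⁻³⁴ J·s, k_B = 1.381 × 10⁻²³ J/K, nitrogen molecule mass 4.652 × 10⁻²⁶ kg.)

λ = 10.7 pm

KE = (3/2)k_BT = 1.5 × 1.381 × 10⁻²³ × 2000 = 4.143 × 10⁻²⁰ J.
p = √(2mKE) = √(2 × 4.652 × 10⁻²⁶ × 4.143 × 10⁻²⁰) = 6.209 × 10⁻²³ kg·m/s.
λ = h/p = 1.07 × 10⁻¹¹ m = 10.7 pm.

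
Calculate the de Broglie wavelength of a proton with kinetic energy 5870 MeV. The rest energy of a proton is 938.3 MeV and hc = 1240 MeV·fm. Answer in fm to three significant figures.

λ = 0.184 fm

Total energy E = KE + m₀c² = 5870 + 938.3 = 6808.3 MeV.
(pc)² = E² − (m₀c²)² = (6808.3)² − (938.3)² = 4.547 × 10⁷ MeV², so pc = 6743 MeV.
λ = hc/(pc) = 1240 MeV·fm / 6743 MeV = 0.184 fm.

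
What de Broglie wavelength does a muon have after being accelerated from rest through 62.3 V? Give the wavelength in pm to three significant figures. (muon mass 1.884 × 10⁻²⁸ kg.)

KE = eV = 1.602 × 10⁻¹⁹ × 62.30 = 9.980 × 10⁻¹⁸ J.
p = √(2mKE) = √(2 × 1.884 × 10⁻²⁸ × 9.980 × 10⁻¹⁸) = 6.132 × 10⁻²³ kg·m/s.
λ = h/p = 6.626 × 10⁻³⁴ / 6.132 × 10⁻²³ = 1.08 × 10⁻¹¹ m = 10.8 pm.

λ = 10.8 pm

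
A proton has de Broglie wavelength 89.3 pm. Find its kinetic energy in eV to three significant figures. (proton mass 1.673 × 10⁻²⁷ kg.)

p = h/λ = 6.626 × 10⁻³⁴ / 8.930 × 10⁻¹¹ = 7.420 × 10⁻²⁴ kg·m/s.
KE = p²/(2m) = (7.420 × 10⁻²⁴)² / (2 × 1.673 × 10⁻²⁷) = 1.645 × 10⁻²⁰ J = 0.103 eV.

KE = 0.103 eV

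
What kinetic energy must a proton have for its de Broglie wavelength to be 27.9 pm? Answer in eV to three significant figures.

KE = 1.05 eV

p = h/λ = 6.626 × 10⁻³⁴ / 2.790 × 10⁻¹¹ = 2.375 × 10⁻²³ kg·m/s.
KE = p²/(2m) = (2.375 × 10⁻²³)² / (2 × 1.673 × 10⁻²⁷) = 1.686 × 10⁻¹⁹ J = 1.05 eV.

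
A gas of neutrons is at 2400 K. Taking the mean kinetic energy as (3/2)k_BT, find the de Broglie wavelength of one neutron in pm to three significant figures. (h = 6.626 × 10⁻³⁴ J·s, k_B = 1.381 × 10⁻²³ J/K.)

λ = 51.3 pm

KE = (3/2)k_BT = 1.5 × 1.381 × 10⁻²³ × 2400 = 4.972 × 10⁻²⁰ J.
p = √(2mKE) = √(2 × 1.675 × 10⁻²⁷ × 4.972 × 10⁻²⁰) = 1.291 × 10⁻²³ kg·m/s.
λ = h/p = 5.13 × 10⁻¹¹ m = 51.3 pm.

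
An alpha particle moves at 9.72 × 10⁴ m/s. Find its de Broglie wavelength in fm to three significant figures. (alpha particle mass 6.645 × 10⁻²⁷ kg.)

λ = 1030 fm

p = mv = 6.645 × 10⁻²⁷ × 9.72 × 10⁴ = 6.459 × 10⁻²² kg·m/s.
λ = h/p = 6.626 × 10⁻³⁴ / 6.459 × 10⁻²² = 1.03 × 10⁻¹² m = 1030 fm.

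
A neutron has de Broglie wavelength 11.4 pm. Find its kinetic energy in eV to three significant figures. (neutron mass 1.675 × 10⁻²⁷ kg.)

p = h/λ = 6.626 × 10⁻³⁴ / 1.140 × 10⁻¹¹ = 5.812 × 10⁻²³ kg·m/s.
KE = p²/(2m) = (5.812 × 10⁻²³)² / (2 × 1.675 × 10⁻²⁷) = 1.008 × 10⁻¹⁸ J = 6.29 eV.

KE = 6.29 eV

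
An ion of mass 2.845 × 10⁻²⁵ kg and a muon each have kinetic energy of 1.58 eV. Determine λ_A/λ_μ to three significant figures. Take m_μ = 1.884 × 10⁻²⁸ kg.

At fixed KE, p = √(2mKE) so λ = h/p ∝ 1/√m.
λ_A/λ_μ = √(m_μ/m_A) = √(1.884 × 10⁻²⁸/2.845 × 10⁻²⁵) = √(6.622 × 10⁻⁴) = 0.0257.

λ_A/λ_μ = 0.0257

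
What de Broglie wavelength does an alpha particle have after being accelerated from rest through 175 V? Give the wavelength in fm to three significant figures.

KE = 2eV = 2 × 1.602 × 10⁻¹⁹ × 175.0 = 5.607 × 10⁻¹⁷ J.
p = √(2mKE) = √(2 × 6.645 × 10⁻²⁷ × 5.607 × 10⁻¹⁷) = 8.632 × 10⁻²² kg·m/s.
λ = h/p = 6.626 × 10⁻³⁴ / 8.632 × 10⁻²² = 7.68 × 10⁻¹³ m = 768 fm.

λ = 768 fm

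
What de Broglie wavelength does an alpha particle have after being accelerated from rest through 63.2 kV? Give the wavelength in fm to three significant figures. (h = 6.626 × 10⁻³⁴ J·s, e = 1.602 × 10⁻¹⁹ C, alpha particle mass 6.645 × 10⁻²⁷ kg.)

KE = 2eV = 2 × 1.602 × 10⁻¹⁹ × 6.320 × 10⁴ = 2.025 × 10⁻¹⁴ J.
p = √(2mKE) = √(2 × 6.645 × 10⁻²⁷ × 2.025 × 10⁻¹⁴) = 1.640 × 10⁻²⁰ kg·m/s.
λ = h/p = 6.626 × 10⁻³⁴ / 1.640 × 10⁻²⁰ = 4.04 × 10⁻¹⁴ m = 40.4 fm.

λ = 40.4 fm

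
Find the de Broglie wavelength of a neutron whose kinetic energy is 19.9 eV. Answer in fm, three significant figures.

KE = 19.9 eV = 3.188 × 10⁻¹⁸ J.
p = √(2mKE) = √(2 × 1.675 × 10⁻²⁷ × 3.188 × 10⁻¹⁸) = 1.033 × 10⁻²² kg·m/s.
λ = h/p = 6.626 × 10⁻³⁴ / 1.033 × 10⁻²² = 6.41 × 10⁻¹² m = 6410 fm.

λ = 6410 fm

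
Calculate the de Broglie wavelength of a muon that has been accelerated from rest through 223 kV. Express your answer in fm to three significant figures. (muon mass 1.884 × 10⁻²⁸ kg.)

λ = 181 fm

KE = eV = 1.602 × 10⁻¹⁹ × 2.230 × 10⁵ = 3.572 × 10⁻¹⁴ J.
p = √(2mKE) = √(2 × 1.884 × 10⁻²⁸ × 3.572 × 10⁻¹⁴) = 3.669 × 10⁻²¹ kg·m/s.
λ = h/p = 6.626 × 10⁻³⁴ / 3.669 × 10⁻²¹ = 1.81 × 10⁻¹³ m = 181 fm.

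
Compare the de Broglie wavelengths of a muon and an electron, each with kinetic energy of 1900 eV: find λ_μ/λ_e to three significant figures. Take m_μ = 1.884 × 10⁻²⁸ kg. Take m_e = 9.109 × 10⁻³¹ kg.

At fixed KE, p = √(2mKE) so λ = h/p ∝ 1/√m.
λ_μ/λ_e = √(m_e/m_μ) = √(9.109 × 10⁻³¹/1.884 × 10⁻²⁸) = √(4.835 × 10⁻³) = 0.0695.

λ_μ/λ_e = 0.0695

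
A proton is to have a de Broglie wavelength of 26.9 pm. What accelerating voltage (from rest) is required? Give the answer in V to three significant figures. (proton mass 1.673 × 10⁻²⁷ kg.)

p = h/λ = 6.626 × 10⁻³⁴ / 2.690 × 10⁻¹¹ = 2.463 × 10⁻²³ kg·m/s.
KE = p²/(2m) = 1.813 × 10⁻¹⁹ J.
V = KE/e = 1.813 × 10⁻¹⁹ / (1.602 × 10⁻¹⁹) = 1.13 V.

V = 1.13 V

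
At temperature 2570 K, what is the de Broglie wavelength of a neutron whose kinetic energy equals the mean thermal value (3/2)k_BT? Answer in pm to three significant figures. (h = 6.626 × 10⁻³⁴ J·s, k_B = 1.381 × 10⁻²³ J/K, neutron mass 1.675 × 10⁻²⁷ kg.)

λ = 49.6 pm

KE = (3/2)k_BT = 1.5 × 1.381 × 10⁻²³ × 2570 = 5.324 × 10⁻²⁰ J.
p = √(2mKE) = √(2 × 1.675 × 10⁻²⁷ × 5.324 × 10⁻²⁰) = 1.335 × 10⁻²³ kg·m/s.
λ = h/p = 4.96 × 10⁻¹¹ m = 49.6 pm.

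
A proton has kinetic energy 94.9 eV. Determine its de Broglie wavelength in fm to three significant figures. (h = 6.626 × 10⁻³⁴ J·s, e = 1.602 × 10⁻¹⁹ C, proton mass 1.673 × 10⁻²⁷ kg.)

λ = 2940 fm

KE = 94.9 eV = 1.520 × 10⁻¹⁷ J.
p = √(2mKE) = √(2 × 1.673 × 10⁻²⁷ × 1.520 × 10⁻¹⁷) = 2.255 × 10⁻²² kg·m/s.
λ = h/p = 6.626 × 10⁻³⁴ / 2.255 × 10⁻²² = 2.94 × 10⁻¹² m = 2940 fm.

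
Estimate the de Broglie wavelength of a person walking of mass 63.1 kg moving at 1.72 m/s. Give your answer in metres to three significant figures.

λ = 6.11 × 10⁻³⁶ m

p = mv = 63.1 × 1.72 = 1.085 × 10² kg·m/s.
λ = h/p = 6.626 × 10⁻³⁴ / 1.085 × 10² = 6.11 × 10⁻³⁶ m.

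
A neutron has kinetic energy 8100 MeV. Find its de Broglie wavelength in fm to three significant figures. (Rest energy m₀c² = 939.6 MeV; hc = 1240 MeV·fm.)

λ = 0.138 fm

Total energy E = KE + m₀c² = 8100 + 939.6 = 9039.6 MeV.
(pc)² = E² − (m₀c²)² = (9039.6)² − (939.6)² = 8.083 × 10⁷ MeV², so pc = 8991 MeV.
λ = hc/(pc) = 1240 MeV·fm / 8991 MeV = 0.138 fm.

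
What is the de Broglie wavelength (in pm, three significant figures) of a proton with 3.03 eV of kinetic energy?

λ = 16.4 pm

KE = 3.03 eV = 4.854 × 10⁻¹⁹ J.
p = √(2mKE) = √(2 × 1.673 × 10⁻²⁷ × 4.854 × 10⁻¹⁹) = 4.030 × 10⁻²³ kg·m/s.
λ = h/p = 6.626 × 10⁻³⁴ / 4.030 × 10⁻²³ = 1.64 × 10⁻¹¹ m = 16.4 pm.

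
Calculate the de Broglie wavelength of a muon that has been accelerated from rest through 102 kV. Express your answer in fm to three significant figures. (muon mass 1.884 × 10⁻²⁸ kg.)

KE = eV = 1.602 × 10⁻¹⁹ × 1.020 × 10⁵ = 1.634 × 10⁻¹⁴ J.
p = √(2mKE) = √(2 × 1.884 × 10⁻²⁸ × 1.634 × 10⁻¹⁴) = 2.481 × 10⁻²¹ kg·m/s.
λ = h/p = 6.626 × 10⁻³⁴ / 2.481 × 10⁻²¹ = 2.67 × 10⁻¹³ m = 267 fm.

λ = 267 fm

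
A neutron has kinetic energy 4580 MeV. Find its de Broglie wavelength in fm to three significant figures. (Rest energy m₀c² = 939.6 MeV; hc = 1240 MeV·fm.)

λ = 0.228 fm

Total energy E = KE + m₀c² = 4580 + 939.6 = 5519.6 MeV.
(pc)² = E² − (m₀c²)² = (5519.6)² − (939.6)² = 2.958 × 10⁷ MeV², so pc = 5439 MeV.
λ = hc/(pc) = 1240 MeV·fm / 5439 MeV = 0.228 fm.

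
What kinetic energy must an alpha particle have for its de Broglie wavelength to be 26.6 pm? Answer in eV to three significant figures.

p = h/λ = 6.626 × 10⁻³⁴ / 2.660 × 10⁻¹¹ = 2.491 × 10⁻²³ kg·m/s.
KE = p²/(2m) = (2.491 × 10⁻²³)² / (2 × 6.645 × 10⁻²⁷) = 4.669 × 10⁻²⁰ J = 0.291 eV.

KE = 0.291 eV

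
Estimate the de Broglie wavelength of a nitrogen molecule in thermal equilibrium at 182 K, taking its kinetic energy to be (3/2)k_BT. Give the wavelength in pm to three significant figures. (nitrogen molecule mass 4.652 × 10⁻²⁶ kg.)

λ = 35.4 pm

KE = (3/2)k_BT = 1.5 × 1.381 × 10⁻²³ × 182 = 3.770 × 10⁻²¹ J.
p = √(2mKE) = √(2 × 4.652 × 10⁻²⁶ × 3.770 × 10⁻²¹) = 1.873 × 10⁻²³ kg·m/s.
λ = h/p = 3.54 × 10⁻¹¹ m = 35.4 pm.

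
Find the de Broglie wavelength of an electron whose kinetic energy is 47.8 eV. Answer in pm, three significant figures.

KE = 47.8 eV = 7.658 × 10⁻¹⁸ J.
p = √(2mKE) = √(2 × 9.109 × 10⁻³¹ × 7.658 × 10⁻¹⁸) = 3.735 × 10⁻²⁴ kg·m/s.
λ = h/p = 6.626 × 10⁻³⁴ / 3.735 × 10⁻²⁴ = 1.77 × 10⁻¹⁰ m = 177 pm.

λ = 177 pm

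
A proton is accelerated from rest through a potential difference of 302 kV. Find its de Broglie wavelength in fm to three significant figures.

λ = 52.1 fm

KE = eV = 1.602 × 10⁻¹⁹ × 3.020 × 10⁵ = 4.838 × 10⁻¹⁴ J.
p = √(2mKE) = √(2 × 1.673 × 10⁻²⁷ × 4.838 × 10⁻¹⁴) = 1.272 × 10⁻²⁰ kg·m/s.
λ = h/p = 6.626 × 10⁻³⁴ / 1.272 × 10⁻²⁰ = 5.21 × 10⁻¹⁴ m = 52.1 fm.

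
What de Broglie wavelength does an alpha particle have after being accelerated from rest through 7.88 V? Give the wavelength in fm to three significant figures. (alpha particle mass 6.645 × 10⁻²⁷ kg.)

KE = 2eV = 2 × 1.602 × 10⁻¹⁹ × 7.880 = 2.525 × 10⁻¹⁸ J.
p = √(2mKE) = √(2 × 6.645 × 10⁻²⁷ × 2.525 × 10⁻¹⁸) = 1.832 × 10⁻²² kg·m/s.
λ = h/p = 6.626 × 10⁻³⁴ / 1.832 × 10⁻²² = 3.62 × 10⁻¹² m = 3620 fm.

λ = 3620 fm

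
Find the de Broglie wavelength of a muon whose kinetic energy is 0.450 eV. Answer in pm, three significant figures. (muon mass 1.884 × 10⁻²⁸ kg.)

λ = 127 pm

KE = 0.450 eV = 7.209 × 10⁻²⁰ J.
p = √(2mKE) = √(2 × 1.884 × 10⁻²⁸ × 7.209 × 10⁻²⁰) = 5.212 × 10⁻²⁴ kg·m/s.
λ = h/p = 6.626 × 10⁻³⁴ / 5.212 × 10⁻²⁴ = 1.27 × 10⁻¹⁰ m = 127 pm.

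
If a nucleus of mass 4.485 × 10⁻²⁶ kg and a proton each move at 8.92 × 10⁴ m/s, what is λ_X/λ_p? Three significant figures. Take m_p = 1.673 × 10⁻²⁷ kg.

At fixed v, p = mv so λ = h/(mv) ∝ 1/m.
λ_X/λ_p = m_p/m_X = 1.673 × 10⁻²⁷/4.485 × 10⁻²⁶ = 0.0373.

λ_X/λ_p = 0.0373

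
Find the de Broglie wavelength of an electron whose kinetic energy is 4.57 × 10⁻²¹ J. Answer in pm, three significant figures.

λ = 7260 pm

p = √(2mKE) = √(2 × 9.109 × 10⁻³¹ × 4.570 × 10⁻²¹) = 9.124 × 10⁻²⁶ kg·m/s.
λ = h/p = 6.626 × 10⁻³⁴ / 9.124 × 10⁻²⁶ = 7.26 × 10⁻⁹ m = 7260 pm.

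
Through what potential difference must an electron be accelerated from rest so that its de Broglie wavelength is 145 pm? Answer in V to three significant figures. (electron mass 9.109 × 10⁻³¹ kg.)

V = 71.5 V

p = h/λ = 6.626 × 10⁻³⁴ / 1.450 × 10⁻¹⁰ = 4.570 × 10⁻²⁴ kg·m/s.
KE = p²/(2m) = 1.146 × 10⁻¹⁷ J.
V = KE/e = 1.146 × 10⁻¹⁷ / (1.602 × 10⁻¹⁹) = 71.5 V.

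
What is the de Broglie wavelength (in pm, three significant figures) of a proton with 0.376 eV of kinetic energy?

λ = 46.7 pm

KE = 0.376 eV = 6.024 × 10⁻²⁰ J.
p = √(2mKE) = √(2 × 1.673 × 10⁻²⁷ × 6.024 × 10⁻²⁰) = 1.420 × 10⁻²³ kg·m/s.
λ = h/p = 6.626 × 10⁻³⁴ / 1.420 × 10⁻²³ = 4.67 × 10⁻¹¹ m = 46.7 pm.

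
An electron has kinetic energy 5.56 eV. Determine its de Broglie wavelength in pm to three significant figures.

λ = 520 pm

KE = 5.56 eV = 8.907 × 10⁻¹⁹ J.
p = √(2mKE) = √(2 × 9.109 × 10⁻³¹ × 8.907 × 10⁻¹⁹) = 1.274 × 10⁻²⁴ kg·m/s.
λ = h/p = 6.626 × 10⁻³⁴ / 1.274 × 10⁻²⁴ = 5.20 × 10⁻¹⁰ m = 520 pm.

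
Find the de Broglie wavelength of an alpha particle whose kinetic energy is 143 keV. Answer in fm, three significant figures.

λ = 38.0 fm

KE = 143 keV = 2.291 × 10⁻¹⁴ J.
p = √(2mKE) = √(2 × 6.645 × 10⁻²⁷ × 2.291 × 10⁻¹⁴) = 1.745 × 10⁻²⁰ kg·m/s.
λ = h/p = 6.626 × 10⁻³⁴ / 1.745 × 10⁻²⁰ = 3.80 × 10⁻¹⁴ m = 38.0 fm.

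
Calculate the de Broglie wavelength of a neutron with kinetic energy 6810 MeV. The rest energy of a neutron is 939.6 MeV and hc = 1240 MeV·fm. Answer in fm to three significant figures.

λ = 0.161 fm

Total energy E = KE + m₀c² = 6810 + 939.6 = 7749.6 MeV.
(pc)² = E² − (m₀c²)² = (7749.6)² − (939.6)² = 5.917 × 10⁷ MeV², so pc = 7692 MeV.
λ = hc/(pc) = 1240 MeV·fm / 7692 MeV = 0.161 fm.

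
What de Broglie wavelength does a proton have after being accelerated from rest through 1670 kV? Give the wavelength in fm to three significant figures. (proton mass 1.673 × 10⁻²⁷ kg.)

λ = 22.1 fm

KE = eV = 1.602 × 10⁻¹⁹ × 1.670 × 10⁶ = 2.675 × 10⁻¹³ J.
p = √(2mKE) = √(2 × 1.673 × 10⁻²⁷ × 2.675 × 10⁻¹³) = 2.992 × 10⁻²⁰ kg·m/s.
λ = h/p = 6.626 × 10⁻³⁴ / 2.992 × 10⁻²⁰ = 2.21 × 10⁻¹⁴ m = 22.1 fm.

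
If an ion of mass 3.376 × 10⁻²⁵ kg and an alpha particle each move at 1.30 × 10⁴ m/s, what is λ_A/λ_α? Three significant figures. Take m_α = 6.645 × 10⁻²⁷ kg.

At fixed v, p = mv so λ = h/(mv) ∝ 1/m.
λ_A/λ_α = m_α/m_A = 6.645 × 10⁻²⁷/3.376 × 10⁻²⁵ = 0.0197.

λ_A/λ_α = 0.0197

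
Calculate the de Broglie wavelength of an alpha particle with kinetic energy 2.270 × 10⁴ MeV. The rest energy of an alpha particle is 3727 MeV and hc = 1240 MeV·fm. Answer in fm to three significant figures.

λ = 0.0474 fm

Total energy E = KE + m₀c² = 2.270 × 10⁴ + 3727 = 26427 MeV.
(pc)² = E² − (m₀c²)² = (26427)² − (3727)² = 6.845 × 10⁸ MeV², so pc = 2.616 × 10⁴ MeV.
λ = hc/(pc) = 1240 MeV·fm / 2.616 × 10⁴ MeV = 0.0474 fm.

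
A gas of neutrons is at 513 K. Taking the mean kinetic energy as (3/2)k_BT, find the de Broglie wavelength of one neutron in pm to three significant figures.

λ = 111 pm

KE = (3/2)k_BT = 1.5 × 1.381 × 10⁻²³ × 513 = 1.063 × 10⁻²⁰ J.
p = √(2mKE) = √(2 × 1.675 × 10⁻²⁷ × 1.063 × 10⁻²⁰) = 5.967 × 10⁻²⁴ kg·m/s.
λ = h/p = 1.11 × 10⁻¹⁰ m = 111 pm.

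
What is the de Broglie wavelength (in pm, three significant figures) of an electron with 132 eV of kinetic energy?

λ = 107 pm

KE = 132 eV = 2.115 × 10⁻¹⁷ J.
p = √(2mKE) = √(2 × 9.109 × 10⁻³¹ × 2.115 × 10⁻¹⁷) = 6.207 × 10⁻²⁴ kg·m/s.
λ = h/p = 6.626 × 10⁻³⁴ / 6.207 × 10⁻²⁴ = 1.07 × 10⁻¹⁰ m = 107 pm.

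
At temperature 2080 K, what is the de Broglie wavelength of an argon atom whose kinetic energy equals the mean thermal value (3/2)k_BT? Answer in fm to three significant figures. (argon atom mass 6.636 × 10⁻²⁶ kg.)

λ = 8760 fm

KE = (3/2)k_BT = 1.5 × 1.381 × 10⁻²³ × 2080 = 4.309 × 10⁻²⁰ J.
p = √(2mKE) = √(2 × 6.636 × 10⁻²⁶ × 4.309 × 10⁻²⁰) = 7.562 × 10⁻²³ kg·m/s.
λ = h/p = 8.76 × 10⁻¹² m = 8760 fm.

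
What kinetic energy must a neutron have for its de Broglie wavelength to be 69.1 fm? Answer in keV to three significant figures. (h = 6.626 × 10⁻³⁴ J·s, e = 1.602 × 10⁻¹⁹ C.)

KE = 171 keV

p = h/λ = 6.626 × 10⁻³⁴ / 6.910 × 10⁻¹⁴ = 9.589 × 10⁻²¹ kg·m/s.
KE = p²/(2m) = (9.589 × 10⁻²¹)² / (2 × 1.675 × 10⁻²⁷) = 2.745 × 10⁻¹⁴ J = 171 keV.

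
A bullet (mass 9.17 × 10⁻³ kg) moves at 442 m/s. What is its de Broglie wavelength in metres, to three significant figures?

λ = 1.63 × 10⁻³⁴ m

p = mv = 9.17 × 10⁻³ × 442 = 4.053 kg·m/s.
λ = h/p = 6.626 × 10⁻³⁴ / 4.053 = 1.63 × 10⁻³⁴ m.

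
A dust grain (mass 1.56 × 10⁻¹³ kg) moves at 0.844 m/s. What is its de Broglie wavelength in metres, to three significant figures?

p = mv = 1.56 × 10⁻¹³ × 0.844 = 1.317 × 10⁻¹³ kg·m/s.
λ = h/p = 6.626 × 10⁻³⁴ / 1.317 × 10⁻¹³ = 5.03 × 10⁻²¹ m.

λ = 5.03 × 10⁻²¹ m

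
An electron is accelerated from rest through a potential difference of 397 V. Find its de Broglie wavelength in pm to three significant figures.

KE = eV = 1.602 × 10⁻¹⁹ × 397.0 = 6.360 × 10⁻¹⁷ J.
p = √(2mKE) = √(2 × 9.109 × 10⁻³¹ × 6.360 × 10⁻¹⁷) = 1.076 × 10⁻²³ kg·m/s.
λ = h/p = 6.626 × 10⁻³⁴ / 1.076 × 10⁻²³ = 6.16 × 10⁻¹¹ m = 61.6 pm.

λ = 61.6 pm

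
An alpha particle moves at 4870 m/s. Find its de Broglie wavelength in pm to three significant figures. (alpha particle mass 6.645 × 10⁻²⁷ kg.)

λ = 20.5 pm

p = mv = 6.645 × 10⁻²⁷ × 4870 = 3.236 × 10⁻²³ kg·m/s.
λ = h/p = 6.626 × 10⁻³⁴ / 3.236 × 10⁻²³ = 2.05 × 10⁻¹¹ m = 20.5 pm.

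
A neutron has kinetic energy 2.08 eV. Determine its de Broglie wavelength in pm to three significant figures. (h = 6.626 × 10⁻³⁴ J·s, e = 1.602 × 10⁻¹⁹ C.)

KE = 2.08 eV = 3.332 × 10⁻¹⁹ J.
p = √(2mKE) = √(2 × 1.675 × 10⁻²⁷ × 3.332 × 10⁻¹⁹) = 3.341 × 10⁻²³ kg·m/s.
λ = h/p = 6.626 × 10⁻³⁴ / 3.341 × 10⁻²³ = 1.98 × 10⁻¹¹ m = 19.8 pm.

λ = 19.8 pm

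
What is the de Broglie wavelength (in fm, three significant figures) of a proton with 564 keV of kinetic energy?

KE = 564 keV = 9.035 × 10⁻¹⁴ J.
p = √(2mKE) = √(2 × 1.673 × 10⁻²⁷ × 9.035 × 10⁻¹⁴) = 1.739 × 10⁻²⁰ kg·m/s.
λ = h/p = 6.626 × 10⁻³⁴ / 1.739 × 10⁻²⁰ = 3.81 × 10⁻¹⁴ m = 38.1 fm.

λ = 38.1 fm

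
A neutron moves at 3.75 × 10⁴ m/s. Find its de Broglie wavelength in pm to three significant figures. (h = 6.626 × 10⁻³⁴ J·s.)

λ = 10.5 pm

p = mv = 1.675 × 10⁻²⁷ × 3.75 × 10⁴ = 6.281 × 10⁻²³ kg·m/s.
λ = h/p = 6.626 × 10⁻³⁴ / 6.281 × 10⁻²³ = 1.05 × 10⁻¹¹ m = 10.5 pm.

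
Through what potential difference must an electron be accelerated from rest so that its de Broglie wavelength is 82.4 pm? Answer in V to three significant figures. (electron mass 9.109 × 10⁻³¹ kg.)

p = h/λ = 6.626 × 10⁻³⁴ / 8.240 × 10⁻¹¹ = 8.041 × 10⁻²⁴ kg·m/s.
KE = p²/(2m) = 3.549 × 10⁻¹⁷ J.
V = KE/e = 3.549 × 10⁻¹⁷ / (1.602 × 10⁻¹⁹) = 222 V.

V = 222 V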